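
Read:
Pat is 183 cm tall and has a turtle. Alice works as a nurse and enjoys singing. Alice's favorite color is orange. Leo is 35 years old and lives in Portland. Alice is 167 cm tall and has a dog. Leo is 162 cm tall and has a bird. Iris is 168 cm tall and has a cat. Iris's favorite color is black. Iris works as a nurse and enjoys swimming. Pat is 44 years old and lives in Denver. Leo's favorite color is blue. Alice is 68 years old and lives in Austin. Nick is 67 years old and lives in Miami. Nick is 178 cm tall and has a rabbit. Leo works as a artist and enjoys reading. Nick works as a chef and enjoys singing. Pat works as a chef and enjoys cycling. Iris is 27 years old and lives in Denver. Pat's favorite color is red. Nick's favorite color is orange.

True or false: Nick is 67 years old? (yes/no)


Nick is actually 67. yes

yes


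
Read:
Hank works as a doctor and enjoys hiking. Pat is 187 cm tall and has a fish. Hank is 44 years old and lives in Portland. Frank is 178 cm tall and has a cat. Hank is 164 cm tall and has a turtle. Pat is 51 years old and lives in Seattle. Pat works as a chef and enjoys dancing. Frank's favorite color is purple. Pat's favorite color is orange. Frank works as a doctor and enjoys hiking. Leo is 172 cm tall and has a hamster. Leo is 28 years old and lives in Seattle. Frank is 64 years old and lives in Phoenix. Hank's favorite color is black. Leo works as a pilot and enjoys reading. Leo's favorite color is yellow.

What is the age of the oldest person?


Oldest: Frank at 64

64


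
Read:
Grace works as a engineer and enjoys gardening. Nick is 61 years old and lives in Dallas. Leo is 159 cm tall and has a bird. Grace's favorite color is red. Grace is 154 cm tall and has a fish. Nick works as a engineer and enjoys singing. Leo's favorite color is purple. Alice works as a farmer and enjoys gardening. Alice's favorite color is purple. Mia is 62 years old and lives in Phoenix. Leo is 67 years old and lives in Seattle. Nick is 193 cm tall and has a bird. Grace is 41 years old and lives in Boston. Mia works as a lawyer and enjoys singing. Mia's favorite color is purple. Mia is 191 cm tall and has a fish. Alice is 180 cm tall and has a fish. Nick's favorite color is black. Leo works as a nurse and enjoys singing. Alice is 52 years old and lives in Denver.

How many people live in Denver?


Count in Denver: 1

1


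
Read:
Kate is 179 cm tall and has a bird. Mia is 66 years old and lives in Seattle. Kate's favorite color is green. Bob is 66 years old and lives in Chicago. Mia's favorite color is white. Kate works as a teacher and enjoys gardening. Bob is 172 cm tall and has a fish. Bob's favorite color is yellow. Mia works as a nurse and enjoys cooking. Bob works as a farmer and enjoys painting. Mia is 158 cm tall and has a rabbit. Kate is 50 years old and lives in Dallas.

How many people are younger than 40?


Filter: 0

0


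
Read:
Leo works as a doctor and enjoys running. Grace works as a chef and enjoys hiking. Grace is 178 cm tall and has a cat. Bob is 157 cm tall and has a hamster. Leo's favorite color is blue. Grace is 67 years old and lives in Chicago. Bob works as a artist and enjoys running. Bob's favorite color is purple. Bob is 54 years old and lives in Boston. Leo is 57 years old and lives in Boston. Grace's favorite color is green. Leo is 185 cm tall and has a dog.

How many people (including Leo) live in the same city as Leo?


Leo lives in Boston. Count = 2

2


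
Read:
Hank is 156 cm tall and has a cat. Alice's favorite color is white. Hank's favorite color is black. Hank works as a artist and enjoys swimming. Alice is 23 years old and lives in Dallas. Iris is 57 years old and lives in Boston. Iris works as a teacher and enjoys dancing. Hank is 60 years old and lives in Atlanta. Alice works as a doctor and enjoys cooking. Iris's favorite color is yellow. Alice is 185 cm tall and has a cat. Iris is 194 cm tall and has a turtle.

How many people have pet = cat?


Count: 2

2


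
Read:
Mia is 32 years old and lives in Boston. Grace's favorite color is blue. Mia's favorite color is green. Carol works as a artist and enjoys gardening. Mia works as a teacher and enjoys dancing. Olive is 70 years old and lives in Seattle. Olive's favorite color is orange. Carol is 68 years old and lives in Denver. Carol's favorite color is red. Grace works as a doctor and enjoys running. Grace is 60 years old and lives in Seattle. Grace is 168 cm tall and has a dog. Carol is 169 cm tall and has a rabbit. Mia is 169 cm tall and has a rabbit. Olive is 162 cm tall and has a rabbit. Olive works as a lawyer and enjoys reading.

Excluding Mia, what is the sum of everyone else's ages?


Sum (excluding Mia): 198

198


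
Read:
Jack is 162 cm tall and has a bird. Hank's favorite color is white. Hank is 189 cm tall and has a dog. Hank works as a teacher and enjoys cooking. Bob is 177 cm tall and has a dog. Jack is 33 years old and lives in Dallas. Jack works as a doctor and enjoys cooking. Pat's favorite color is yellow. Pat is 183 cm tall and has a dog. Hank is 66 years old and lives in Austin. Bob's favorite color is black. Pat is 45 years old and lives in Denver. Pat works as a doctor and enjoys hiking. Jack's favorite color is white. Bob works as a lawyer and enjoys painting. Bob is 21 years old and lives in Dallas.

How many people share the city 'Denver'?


Count: 1

1


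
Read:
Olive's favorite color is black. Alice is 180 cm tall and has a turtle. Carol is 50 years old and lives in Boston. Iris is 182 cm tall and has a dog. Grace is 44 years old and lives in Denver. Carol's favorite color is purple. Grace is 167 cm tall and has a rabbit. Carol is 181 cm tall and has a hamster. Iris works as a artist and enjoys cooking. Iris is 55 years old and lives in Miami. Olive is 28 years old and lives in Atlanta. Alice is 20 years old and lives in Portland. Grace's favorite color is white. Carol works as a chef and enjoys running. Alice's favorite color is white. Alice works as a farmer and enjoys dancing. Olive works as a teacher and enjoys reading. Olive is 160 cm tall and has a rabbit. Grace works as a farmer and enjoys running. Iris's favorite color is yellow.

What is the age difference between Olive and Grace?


|28 - 44| = 16

16


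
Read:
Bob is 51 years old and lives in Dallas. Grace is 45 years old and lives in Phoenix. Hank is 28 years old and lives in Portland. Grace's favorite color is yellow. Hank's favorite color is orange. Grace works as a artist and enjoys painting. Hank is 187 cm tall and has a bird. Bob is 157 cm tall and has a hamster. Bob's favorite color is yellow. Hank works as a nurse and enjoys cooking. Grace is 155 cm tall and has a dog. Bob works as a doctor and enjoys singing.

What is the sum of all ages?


45+51+28 = 124

124


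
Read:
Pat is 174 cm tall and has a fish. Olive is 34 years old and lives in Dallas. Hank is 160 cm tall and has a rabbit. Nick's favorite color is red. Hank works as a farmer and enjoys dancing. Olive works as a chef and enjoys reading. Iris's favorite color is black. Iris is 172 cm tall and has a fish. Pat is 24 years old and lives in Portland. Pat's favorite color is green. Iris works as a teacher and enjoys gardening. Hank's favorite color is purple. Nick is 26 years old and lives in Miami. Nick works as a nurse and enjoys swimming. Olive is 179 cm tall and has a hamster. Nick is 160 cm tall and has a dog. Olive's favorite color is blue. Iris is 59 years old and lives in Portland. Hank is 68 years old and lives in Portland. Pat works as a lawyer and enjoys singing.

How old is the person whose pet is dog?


Person with pet=dog is Nick, age 26

26


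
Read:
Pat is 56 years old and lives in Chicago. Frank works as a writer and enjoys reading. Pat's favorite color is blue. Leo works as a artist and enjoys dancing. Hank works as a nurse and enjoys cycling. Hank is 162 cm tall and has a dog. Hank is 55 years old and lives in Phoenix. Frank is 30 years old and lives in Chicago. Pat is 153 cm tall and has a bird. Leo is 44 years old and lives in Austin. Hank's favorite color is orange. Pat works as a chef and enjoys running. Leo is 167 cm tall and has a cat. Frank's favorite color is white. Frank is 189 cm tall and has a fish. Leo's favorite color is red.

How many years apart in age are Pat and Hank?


56 vs 55, diff = 1

1


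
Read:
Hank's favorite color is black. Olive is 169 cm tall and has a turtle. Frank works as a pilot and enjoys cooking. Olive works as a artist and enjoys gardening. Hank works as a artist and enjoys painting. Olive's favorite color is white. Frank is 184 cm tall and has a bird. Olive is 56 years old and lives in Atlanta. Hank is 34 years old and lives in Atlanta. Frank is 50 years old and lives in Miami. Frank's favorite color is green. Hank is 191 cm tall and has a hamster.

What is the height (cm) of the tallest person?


Tallest: Hank at 191 cm

191


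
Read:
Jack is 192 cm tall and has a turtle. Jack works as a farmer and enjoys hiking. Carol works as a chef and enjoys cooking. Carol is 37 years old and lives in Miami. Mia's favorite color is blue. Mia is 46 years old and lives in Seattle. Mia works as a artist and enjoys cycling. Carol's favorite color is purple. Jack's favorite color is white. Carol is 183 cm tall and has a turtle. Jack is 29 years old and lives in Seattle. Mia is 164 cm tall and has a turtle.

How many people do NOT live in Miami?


Not in Miami: 2

2


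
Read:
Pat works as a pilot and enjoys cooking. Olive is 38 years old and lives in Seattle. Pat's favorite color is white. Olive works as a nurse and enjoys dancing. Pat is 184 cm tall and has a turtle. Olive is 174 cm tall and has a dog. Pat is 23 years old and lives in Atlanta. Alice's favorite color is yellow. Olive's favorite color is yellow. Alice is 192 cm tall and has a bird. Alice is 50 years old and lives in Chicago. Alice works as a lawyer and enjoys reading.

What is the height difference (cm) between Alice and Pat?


|192 - 184| = 8

8


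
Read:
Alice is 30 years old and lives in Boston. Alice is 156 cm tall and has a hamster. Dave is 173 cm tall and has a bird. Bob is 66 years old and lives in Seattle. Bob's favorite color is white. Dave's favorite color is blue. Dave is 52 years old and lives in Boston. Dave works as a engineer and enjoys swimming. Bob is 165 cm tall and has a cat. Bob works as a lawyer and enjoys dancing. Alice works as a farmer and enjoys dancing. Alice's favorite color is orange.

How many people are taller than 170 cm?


Taller than 170: 1

1


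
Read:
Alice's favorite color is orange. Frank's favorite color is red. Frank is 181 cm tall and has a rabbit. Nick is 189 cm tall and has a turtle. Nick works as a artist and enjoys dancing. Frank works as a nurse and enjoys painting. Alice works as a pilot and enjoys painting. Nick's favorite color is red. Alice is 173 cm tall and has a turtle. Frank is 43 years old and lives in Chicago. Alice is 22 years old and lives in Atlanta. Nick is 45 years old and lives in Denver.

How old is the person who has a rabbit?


Person with rabbit is Frank, age 43

43


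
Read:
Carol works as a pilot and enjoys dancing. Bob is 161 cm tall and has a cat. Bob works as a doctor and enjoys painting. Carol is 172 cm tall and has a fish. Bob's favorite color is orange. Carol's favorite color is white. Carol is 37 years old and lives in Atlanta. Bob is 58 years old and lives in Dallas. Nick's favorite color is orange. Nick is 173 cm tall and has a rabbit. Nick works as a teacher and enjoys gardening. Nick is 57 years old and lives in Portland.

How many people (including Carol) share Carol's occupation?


Carol is a pilot. Count = 1

1


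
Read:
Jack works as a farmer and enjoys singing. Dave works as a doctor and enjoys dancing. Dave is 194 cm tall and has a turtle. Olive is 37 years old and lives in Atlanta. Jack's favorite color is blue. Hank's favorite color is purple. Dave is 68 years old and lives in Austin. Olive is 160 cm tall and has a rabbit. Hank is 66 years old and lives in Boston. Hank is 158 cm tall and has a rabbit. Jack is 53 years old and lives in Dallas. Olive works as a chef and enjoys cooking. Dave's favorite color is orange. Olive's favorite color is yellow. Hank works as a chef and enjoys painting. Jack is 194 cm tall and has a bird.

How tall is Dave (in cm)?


Dave is 194 cm tall

194


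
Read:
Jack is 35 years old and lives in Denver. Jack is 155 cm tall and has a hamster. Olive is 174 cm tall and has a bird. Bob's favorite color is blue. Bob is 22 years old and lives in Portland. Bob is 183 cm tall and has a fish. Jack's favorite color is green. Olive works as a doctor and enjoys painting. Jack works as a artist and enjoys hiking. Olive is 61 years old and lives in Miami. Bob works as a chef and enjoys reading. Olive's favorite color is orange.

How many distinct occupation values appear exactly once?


Unique occupation values: 3

3


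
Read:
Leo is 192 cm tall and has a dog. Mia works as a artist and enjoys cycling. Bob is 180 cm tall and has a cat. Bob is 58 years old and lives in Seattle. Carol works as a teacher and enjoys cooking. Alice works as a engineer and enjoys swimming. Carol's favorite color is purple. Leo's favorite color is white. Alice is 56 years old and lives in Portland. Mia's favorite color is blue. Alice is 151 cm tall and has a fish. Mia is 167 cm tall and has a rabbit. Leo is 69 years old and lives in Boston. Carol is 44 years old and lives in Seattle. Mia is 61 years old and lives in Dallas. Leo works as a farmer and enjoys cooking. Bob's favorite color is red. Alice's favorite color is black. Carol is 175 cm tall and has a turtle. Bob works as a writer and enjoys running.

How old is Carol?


Carol is 44 years old

44


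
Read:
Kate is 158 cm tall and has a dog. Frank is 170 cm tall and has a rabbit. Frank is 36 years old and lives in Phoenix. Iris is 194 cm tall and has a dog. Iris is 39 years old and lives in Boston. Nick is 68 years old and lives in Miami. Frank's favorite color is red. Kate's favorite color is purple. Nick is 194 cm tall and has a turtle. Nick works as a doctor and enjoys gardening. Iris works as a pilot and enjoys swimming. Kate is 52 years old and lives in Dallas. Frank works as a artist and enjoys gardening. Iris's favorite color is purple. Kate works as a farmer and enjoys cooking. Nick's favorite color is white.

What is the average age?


Sum=195, n=4, avg=48.75

48.75


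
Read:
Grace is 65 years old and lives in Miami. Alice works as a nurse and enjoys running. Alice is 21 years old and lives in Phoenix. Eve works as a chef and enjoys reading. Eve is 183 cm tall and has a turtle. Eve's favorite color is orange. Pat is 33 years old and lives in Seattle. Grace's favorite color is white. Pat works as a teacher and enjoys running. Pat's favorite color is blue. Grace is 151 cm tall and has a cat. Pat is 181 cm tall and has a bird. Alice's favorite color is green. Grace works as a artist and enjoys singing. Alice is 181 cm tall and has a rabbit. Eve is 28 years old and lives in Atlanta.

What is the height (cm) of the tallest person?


Tallest: Eve at 183 cm

183


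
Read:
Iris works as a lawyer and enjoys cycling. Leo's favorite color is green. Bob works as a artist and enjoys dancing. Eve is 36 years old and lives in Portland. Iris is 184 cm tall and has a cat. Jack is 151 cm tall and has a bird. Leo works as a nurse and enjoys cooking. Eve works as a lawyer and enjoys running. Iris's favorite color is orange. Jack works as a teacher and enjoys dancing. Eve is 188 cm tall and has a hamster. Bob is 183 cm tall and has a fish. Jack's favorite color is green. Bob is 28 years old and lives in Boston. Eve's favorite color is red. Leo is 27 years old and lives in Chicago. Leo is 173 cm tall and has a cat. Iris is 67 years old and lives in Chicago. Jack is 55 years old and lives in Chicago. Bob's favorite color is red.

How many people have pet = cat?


Count: 2

2


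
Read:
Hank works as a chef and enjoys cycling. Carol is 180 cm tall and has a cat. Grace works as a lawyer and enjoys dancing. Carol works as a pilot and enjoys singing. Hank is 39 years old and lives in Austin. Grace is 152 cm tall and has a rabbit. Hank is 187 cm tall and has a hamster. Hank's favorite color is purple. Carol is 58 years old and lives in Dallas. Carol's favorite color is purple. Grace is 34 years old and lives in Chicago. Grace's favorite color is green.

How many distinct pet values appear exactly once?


Unique pet values: 3

3


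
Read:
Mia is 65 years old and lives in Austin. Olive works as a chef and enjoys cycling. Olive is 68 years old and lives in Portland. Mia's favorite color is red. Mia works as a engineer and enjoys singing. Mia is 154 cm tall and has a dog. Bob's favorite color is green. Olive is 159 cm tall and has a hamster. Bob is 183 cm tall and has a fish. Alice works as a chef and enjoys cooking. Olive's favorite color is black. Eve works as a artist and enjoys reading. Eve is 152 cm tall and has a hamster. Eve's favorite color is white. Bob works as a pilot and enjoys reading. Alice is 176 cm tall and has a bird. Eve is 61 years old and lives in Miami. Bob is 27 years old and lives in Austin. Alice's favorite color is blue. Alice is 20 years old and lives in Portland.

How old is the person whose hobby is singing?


Person with hobby=singing is Mia, age 65

65


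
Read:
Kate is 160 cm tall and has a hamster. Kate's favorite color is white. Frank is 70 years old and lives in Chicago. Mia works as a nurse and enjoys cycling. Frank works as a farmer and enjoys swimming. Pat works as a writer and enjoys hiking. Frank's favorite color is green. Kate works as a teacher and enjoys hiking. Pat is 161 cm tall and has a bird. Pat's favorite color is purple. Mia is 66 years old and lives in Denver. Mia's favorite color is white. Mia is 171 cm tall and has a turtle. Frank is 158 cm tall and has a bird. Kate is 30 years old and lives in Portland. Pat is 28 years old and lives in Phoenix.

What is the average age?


Sum=194, n=4, avg=48.5

48.5


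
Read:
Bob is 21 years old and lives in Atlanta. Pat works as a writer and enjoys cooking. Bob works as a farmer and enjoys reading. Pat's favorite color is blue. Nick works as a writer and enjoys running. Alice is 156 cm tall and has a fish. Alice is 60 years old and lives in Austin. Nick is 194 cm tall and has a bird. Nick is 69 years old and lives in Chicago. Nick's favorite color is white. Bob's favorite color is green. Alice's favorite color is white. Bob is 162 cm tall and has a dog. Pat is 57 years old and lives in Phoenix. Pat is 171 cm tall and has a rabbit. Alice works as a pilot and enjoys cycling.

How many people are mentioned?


People: Pat, Bob, Nick, Alice. Count = 4

4


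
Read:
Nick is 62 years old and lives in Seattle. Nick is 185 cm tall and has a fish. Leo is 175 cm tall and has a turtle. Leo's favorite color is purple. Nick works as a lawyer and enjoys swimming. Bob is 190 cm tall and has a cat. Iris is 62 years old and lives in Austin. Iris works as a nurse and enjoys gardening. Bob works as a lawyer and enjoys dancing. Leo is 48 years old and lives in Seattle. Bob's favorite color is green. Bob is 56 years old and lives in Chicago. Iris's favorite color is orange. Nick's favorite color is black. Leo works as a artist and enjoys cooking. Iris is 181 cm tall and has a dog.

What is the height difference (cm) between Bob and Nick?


|190 - 185| = 5

5


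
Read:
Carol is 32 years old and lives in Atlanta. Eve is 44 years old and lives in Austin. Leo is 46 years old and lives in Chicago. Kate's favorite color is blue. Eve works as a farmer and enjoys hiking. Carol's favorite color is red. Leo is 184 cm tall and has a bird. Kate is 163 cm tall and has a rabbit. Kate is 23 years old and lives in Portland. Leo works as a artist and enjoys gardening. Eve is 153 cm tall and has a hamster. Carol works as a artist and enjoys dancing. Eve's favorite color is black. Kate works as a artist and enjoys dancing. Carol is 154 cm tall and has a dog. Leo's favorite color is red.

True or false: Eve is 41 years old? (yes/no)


Eve is actually 44. no

no


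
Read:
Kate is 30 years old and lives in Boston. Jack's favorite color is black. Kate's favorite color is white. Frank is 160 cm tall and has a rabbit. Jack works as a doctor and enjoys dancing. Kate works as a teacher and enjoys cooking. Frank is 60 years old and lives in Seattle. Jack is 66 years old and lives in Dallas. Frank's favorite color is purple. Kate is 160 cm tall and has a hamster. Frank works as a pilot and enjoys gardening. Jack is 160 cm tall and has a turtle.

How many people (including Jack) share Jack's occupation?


Jack is a doctor. Count = 1

1


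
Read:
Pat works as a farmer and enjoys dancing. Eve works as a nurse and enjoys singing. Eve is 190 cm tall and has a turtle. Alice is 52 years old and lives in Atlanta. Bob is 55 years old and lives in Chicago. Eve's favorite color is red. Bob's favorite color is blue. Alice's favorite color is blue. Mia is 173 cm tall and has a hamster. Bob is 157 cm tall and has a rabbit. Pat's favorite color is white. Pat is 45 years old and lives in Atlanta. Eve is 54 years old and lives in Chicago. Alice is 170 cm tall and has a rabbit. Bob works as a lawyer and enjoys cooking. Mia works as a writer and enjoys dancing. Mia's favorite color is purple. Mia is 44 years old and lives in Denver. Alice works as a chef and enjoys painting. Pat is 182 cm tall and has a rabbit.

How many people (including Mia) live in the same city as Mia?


Mia lives in Denver. Count = 1

1


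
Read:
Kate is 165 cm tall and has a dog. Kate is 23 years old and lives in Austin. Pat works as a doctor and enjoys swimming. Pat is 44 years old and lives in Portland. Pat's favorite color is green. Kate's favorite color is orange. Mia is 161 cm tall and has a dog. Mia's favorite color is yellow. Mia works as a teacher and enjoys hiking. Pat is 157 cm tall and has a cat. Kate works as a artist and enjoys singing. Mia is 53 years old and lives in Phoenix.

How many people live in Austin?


Count in Austin: 1

1


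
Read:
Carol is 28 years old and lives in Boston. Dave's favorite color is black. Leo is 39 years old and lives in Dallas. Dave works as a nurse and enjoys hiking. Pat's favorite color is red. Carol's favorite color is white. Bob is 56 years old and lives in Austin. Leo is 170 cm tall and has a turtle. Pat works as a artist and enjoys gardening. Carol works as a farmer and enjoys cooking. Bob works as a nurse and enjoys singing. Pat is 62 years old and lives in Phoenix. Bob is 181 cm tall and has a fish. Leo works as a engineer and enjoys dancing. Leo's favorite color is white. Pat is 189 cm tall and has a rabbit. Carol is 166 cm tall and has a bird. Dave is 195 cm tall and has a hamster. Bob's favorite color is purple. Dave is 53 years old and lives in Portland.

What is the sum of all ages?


39+28+56+53+62 = 238

238


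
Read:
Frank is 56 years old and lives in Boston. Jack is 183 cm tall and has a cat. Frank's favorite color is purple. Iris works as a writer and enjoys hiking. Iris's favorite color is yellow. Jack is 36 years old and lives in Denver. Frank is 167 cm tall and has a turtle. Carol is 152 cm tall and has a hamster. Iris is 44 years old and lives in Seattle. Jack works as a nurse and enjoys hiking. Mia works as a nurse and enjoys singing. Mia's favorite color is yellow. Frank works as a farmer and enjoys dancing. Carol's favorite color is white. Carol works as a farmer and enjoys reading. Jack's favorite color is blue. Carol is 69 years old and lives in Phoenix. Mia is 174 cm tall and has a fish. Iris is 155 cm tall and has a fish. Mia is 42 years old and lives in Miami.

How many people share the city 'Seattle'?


Count: 1

1


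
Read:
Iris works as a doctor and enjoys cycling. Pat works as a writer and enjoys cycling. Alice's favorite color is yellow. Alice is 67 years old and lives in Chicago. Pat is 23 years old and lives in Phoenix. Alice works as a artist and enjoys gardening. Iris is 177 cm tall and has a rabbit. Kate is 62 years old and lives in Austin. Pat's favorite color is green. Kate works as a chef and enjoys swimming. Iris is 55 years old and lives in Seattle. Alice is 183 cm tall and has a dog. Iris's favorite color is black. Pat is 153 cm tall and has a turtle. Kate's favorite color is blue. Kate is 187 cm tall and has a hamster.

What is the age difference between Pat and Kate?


|23 - 62| = 39

39


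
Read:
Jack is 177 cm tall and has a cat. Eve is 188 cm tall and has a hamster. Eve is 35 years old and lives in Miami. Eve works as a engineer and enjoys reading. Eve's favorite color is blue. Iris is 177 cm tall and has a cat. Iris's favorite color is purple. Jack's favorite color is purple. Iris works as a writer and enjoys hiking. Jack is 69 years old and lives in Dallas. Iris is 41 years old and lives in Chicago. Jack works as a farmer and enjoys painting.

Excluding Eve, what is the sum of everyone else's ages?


Sum (excluding Eve): 110

110


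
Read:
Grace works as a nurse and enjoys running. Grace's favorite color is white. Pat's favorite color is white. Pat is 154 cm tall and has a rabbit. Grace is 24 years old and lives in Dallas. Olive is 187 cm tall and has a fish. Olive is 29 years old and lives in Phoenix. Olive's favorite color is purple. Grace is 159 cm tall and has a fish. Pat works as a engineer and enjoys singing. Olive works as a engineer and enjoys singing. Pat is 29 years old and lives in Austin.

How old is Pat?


Pat is 29 years old

29


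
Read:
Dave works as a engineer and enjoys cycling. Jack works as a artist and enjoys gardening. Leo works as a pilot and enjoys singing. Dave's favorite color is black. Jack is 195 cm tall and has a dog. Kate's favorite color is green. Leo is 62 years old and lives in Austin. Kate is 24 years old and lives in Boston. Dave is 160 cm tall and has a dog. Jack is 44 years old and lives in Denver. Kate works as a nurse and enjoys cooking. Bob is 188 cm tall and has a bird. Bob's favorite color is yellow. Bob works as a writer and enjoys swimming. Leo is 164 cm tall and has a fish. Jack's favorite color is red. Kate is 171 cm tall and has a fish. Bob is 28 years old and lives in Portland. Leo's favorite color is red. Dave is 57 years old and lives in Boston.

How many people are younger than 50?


Filter: 3

3


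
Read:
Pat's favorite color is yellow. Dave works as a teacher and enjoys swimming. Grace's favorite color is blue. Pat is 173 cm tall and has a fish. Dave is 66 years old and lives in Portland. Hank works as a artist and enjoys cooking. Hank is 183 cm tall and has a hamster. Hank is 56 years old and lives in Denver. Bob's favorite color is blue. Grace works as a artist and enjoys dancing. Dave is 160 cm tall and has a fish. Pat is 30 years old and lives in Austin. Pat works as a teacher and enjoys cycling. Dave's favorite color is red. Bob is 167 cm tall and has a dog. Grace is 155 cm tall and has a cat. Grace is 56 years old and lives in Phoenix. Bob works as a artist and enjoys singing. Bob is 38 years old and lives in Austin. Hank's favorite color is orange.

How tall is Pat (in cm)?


Pat is 173 cm tall

173


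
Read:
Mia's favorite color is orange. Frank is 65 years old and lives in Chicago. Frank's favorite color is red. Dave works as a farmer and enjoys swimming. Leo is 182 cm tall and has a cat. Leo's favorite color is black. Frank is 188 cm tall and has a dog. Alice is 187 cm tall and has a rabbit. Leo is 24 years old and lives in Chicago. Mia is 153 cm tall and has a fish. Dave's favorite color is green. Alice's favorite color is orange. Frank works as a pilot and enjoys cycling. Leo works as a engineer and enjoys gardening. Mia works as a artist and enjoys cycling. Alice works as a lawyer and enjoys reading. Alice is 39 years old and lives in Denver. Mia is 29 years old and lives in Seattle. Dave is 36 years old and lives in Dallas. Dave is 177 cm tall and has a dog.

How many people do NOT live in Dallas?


Not in Dallas: 4

4


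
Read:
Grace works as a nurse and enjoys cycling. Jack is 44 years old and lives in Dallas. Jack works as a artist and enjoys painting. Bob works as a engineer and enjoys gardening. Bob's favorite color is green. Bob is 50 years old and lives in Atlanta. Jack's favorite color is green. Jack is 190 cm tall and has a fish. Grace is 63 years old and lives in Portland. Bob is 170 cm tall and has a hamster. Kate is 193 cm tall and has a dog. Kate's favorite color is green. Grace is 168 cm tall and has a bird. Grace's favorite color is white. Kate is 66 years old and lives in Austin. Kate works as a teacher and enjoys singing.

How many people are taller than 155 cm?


Taller than 155: 4

4


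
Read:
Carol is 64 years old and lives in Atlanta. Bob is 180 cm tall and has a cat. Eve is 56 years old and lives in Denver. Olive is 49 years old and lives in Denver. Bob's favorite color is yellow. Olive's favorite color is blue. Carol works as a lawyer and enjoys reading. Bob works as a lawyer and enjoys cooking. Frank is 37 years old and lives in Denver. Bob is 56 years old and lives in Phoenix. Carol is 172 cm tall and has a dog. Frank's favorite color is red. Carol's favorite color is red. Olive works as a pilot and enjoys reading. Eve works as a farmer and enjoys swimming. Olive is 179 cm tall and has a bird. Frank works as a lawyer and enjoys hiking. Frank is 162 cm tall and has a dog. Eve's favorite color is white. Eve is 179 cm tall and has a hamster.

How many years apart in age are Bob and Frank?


56 vs 37, diff = 19

19


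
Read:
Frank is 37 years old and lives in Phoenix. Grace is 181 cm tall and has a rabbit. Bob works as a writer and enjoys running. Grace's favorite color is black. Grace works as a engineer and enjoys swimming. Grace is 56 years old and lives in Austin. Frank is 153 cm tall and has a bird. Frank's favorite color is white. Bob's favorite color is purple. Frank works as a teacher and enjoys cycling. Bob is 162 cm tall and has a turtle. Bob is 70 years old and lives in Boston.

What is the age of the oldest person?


Oldest: Bob at 70

70


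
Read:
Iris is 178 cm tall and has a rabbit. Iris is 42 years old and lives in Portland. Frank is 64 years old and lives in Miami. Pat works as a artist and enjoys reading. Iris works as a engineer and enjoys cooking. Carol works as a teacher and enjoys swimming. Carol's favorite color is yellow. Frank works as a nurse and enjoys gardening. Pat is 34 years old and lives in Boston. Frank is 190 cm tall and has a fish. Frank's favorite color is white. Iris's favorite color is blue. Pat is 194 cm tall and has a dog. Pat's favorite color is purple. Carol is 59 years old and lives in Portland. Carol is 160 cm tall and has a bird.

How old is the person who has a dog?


Person with dog is Pat, age 34

34


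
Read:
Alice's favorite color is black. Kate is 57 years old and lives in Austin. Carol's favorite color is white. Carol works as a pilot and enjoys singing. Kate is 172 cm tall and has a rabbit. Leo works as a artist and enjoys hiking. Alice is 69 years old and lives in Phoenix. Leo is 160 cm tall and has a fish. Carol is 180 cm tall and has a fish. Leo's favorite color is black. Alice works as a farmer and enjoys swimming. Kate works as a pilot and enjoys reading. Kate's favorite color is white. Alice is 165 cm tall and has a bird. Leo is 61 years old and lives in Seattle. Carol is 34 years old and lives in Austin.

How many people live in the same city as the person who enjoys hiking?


Person with hobby hiking is Leo, city Seattle. Count = 1

1


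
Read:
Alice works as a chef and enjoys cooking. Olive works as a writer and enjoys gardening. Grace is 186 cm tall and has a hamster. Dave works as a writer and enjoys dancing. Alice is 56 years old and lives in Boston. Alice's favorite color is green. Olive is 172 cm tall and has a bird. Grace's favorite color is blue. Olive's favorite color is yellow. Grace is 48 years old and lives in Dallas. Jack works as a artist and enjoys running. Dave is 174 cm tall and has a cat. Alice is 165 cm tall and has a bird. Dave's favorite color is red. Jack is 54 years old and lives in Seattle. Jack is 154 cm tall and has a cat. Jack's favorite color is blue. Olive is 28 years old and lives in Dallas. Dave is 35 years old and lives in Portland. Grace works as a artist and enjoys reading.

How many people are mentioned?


People: Olive, Jack, Grace, Dave, Alice. Count = 5

5


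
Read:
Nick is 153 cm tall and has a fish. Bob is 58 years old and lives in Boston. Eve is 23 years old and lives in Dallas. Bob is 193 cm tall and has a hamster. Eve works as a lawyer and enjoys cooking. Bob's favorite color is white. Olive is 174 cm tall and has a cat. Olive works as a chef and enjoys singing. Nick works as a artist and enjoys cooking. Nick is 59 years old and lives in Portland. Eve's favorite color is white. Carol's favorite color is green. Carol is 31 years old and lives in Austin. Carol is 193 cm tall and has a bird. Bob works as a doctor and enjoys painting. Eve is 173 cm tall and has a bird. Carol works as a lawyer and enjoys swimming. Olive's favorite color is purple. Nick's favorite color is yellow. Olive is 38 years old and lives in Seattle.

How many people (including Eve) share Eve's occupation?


Eve is a lawyer. Count = 2

2


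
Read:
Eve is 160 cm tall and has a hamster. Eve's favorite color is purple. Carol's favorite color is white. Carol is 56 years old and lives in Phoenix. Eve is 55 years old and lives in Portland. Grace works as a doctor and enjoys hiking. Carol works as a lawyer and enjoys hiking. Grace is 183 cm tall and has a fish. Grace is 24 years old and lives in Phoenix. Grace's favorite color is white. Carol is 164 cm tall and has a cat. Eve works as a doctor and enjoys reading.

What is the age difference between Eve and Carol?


|55 - 56| = 1

1


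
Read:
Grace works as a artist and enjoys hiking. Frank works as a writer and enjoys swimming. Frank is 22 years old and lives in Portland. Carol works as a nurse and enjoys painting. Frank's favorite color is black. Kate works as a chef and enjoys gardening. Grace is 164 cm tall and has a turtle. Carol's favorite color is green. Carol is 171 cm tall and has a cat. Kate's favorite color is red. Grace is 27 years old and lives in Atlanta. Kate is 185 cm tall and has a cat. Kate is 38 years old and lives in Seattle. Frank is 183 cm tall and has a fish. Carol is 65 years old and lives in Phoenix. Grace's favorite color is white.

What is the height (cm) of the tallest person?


Tallest: Kate at 185 cm

185


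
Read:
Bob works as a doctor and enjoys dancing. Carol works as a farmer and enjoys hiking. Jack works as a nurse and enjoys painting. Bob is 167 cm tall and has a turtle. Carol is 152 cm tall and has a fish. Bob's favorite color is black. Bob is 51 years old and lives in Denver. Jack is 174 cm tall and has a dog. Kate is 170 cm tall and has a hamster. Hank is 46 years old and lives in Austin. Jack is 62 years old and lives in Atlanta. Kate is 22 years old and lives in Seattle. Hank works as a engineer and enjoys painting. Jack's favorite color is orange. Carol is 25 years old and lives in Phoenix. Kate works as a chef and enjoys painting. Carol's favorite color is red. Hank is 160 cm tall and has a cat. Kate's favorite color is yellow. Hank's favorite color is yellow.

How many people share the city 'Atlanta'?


Count: 1

1


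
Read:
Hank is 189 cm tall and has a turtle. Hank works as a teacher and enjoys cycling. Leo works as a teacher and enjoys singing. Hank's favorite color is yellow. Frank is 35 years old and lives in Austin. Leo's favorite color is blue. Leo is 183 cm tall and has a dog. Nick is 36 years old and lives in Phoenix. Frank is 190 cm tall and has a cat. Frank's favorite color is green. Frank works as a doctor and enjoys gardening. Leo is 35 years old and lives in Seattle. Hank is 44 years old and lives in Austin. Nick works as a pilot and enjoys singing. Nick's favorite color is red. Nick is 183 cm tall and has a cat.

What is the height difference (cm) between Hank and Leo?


|189 - 183| = 6

6


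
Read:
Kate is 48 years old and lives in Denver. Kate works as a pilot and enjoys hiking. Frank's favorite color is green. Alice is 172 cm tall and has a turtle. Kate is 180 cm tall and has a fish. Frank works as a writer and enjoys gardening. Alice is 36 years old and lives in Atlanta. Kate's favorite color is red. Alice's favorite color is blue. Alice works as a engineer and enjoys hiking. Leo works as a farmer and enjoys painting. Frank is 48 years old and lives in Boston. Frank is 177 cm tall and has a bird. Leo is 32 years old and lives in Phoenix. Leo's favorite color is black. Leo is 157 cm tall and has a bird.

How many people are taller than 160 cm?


Taller than 160: 3

3


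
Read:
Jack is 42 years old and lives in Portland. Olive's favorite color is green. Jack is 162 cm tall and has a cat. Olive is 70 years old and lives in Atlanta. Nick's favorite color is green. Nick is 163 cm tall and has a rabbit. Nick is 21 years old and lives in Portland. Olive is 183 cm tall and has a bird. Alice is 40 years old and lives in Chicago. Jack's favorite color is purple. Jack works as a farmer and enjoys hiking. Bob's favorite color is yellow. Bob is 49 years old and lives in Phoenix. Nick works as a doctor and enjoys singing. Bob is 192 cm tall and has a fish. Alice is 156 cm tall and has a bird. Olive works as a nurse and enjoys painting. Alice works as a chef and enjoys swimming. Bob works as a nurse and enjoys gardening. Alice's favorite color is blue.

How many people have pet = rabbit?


Count: 1

1


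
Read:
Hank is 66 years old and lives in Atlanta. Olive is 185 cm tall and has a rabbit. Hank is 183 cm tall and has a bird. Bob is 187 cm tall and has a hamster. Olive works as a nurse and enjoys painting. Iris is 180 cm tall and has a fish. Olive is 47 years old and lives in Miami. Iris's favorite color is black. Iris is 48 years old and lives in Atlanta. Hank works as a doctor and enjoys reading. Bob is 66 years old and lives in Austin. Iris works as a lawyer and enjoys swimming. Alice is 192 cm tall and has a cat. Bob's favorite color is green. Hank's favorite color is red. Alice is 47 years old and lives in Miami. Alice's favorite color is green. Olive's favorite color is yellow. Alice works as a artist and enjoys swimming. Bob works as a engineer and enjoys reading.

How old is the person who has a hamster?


Person with hamster is Bob, age 66

66


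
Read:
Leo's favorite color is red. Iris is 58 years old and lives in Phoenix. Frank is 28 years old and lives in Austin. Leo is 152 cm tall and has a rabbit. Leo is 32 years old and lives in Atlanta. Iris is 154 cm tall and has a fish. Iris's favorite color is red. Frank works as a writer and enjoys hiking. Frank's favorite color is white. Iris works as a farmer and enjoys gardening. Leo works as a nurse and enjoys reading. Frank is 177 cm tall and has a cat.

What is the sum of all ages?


58+28+32 = 118

118


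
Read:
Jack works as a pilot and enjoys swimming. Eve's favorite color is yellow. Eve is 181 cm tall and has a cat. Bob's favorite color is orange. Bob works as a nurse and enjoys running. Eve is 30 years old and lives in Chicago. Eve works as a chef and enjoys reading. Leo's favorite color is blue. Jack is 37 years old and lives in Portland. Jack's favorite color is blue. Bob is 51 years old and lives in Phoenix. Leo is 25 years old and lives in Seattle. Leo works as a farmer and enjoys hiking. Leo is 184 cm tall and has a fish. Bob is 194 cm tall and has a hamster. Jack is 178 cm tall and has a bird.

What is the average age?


Sum=143, n=4, avg=35.75

35.75


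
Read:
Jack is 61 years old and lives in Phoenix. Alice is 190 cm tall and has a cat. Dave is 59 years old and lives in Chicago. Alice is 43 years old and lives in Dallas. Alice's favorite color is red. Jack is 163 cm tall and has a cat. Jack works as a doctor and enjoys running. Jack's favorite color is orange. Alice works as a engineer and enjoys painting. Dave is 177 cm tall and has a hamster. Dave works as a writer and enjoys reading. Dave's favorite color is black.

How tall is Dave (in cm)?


Dave is 177 cm tall

177
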